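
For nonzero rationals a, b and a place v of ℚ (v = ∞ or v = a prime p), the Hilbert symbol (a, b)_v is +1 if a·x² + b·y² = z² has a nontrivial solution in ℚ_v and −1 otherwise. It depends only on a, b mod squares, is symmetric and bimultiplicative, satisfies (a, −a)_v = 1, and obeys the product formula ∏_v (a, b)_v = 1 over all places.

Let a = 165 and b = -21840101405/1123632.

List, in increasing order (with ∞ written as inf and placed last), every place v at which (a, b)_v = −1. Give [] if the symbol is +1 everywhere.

Mod squares: a ≡ 165, b ≡ -15. Check v ∈ {∞, 2, 3, 5, 11, 17, 29, 43, 53}.
v=5: a=5^1·(≡3), b=5^1·(≡2) mod 5; (3|5)=-1, (2|5)=-1; (−1)^{1·1·2}·(-1)^1·(-1)^1 = +1.
v=53: a=53^0·(≡6), b=53^2·(≡10) mod 53; (6|53)=+1, (10|53)=+1; (−1)^{0·2·26}·(+1)^2·(+1)^0 = +1.
v=2: v_2(a)=0, v_2(b)=-4; units ≡ 5, 1 (mod 8); ε·ε+αω+βω = 0·0+0·0+-4·1 ≡ 0  ⇒  (a,b)_2 = +1.
v=3: a=3^1·(≡1), b=3^-5·(≡1) mod 3; (1|3)=+1, (1|3)=+1; (−1)^{1·-5·1}·(+1)^-5·(+1)^1 = -1.
v=11: a=11^1·(≡4), b=11^0·(≡8) mod 11; (4|11)=+1, (8|11)=-1; (−1)^{1·0·5}·(+1)^0·(-1)^1 = -1.
v=43: a=43^0·(≡36), b=43^2·(≡3) mod 43; (36|43)=+1, (3|43)=-1; (−1)^{0·2·21}·(+1)^2·(-1)^0 = +1.
v=∞: 165 > 0 and -15 < 0  ⇒  (a,b)_∞ = +1.
v=17: a=17^0·(≡12), b=17^-2·(≡8) mod 17; (12|17)=-1, (8|17)=+1; (−1)^{0·-2·8}·(-1)^-2·(+1)^0 = +1.
v=29: a=29^0·(≡20), b=29^2·(≡12) mod 29; (20|29)=+1, (12|29)=-1; (−1)^{0·2·14}·(+1)^2·(-1)^0 = +1.
(165, -15 / ℚ) ramifies at {3, 11}: a division algebra.

[3, 11]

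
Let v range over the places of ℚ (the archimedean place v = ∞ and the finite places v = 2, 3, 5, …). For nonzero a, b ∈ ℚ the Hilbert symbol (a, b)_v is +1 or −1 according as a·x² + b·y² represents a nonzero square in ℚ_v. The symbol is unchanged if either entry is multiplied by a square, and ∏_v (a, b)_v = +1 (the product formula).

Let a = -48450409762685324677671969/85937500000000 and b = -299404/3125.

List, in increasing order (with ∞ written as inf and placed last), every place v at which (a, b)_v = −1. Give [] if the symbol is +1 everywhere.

[7, 41, 53, inf]

Mod squares: a ≡ -1454856095, b ≡ -1295. Check v ∈ {∞, 2, 3, 5, 7, 11, 17, 37, 41, 47, 53}.
v=37: a=37^3·(≡20), b=37^1·(≡5) mod 37; (20|37)=-1, (5|37)=-1; (−1)^{3·1·18}·(-1)^1·(-1)^3 = +1.
v=5: a=5^-15·(≡1), b=5^-5·(≡1) mod 5; (1|5)=+1, (1|5)=+1; (−1)^{-15·-5·2}·(+1)^-5·(+1)^-15 = +1.
v=17: a=17^4·(≡12), b=17^2·(≡11) mod 17; (12|17)=-1, (11|17)=-1; (−1)^{4·2·8}·(-1)^2·(-1)^4 = +1.
v=53: a=53^1·(≡25), b=53^0·(≡30) mod 53; (25|53)=+1, (30|53)=-1; (−1)^{1·0·26}·(+1)^0·(-1)^1 = -1.
v=∞: -1454856095 < 0 and -1295 < 0  ⇒  (a,b)_∞ = -1.
v=41: a=41^3·(≡31), b=41^0·(≡34) mod 41; (31|41)=+1, (34|41)=-1; (−1)^{3·0·20}·(+1)^0·(-1)^3 = -1.
v=3: a=3^4·(≡1), b=3^0·(≡1) mod 3; (1|3)=+1, (1|3)=+1; (−1)^{4·0·1}·(+1)^0·(+1)^4 = +1.
v=7: a=7^7·(≡1), b=7^1·(≡4) mod 7; (1|7)=+1, (4|7)=+1; (−1)^{7·1·3}·(+1)^1·(+1)^7 = -1.
v=11: a=11^-1·(≡8), b=11^0·(≡5) mod 11; (8|11)=-1, (5|11)=+1; (−1)^{-1·0·5}·(-1)^0·(+1)^-1 = +1.
v=2: v_2(a)=-8, v_2(b)=2; units ≡ 1, 1 (mod 8); ε·ε+αω+βω = 0·0+-8·0+2·0 ≡ 0  ⇒  (a,b)_2 = +1.
v=47: a=47^1·(≡3), b=47^0·(≡28) mod 47; (3|47)=+1, (28|47)=+1; (−1)^{1·0·23}·(+1)^0·(+1)^1 = +1.
(-1454856095, -1295 / ℚ) ramifies at {7, 41, 53, ∞}: a division algebra.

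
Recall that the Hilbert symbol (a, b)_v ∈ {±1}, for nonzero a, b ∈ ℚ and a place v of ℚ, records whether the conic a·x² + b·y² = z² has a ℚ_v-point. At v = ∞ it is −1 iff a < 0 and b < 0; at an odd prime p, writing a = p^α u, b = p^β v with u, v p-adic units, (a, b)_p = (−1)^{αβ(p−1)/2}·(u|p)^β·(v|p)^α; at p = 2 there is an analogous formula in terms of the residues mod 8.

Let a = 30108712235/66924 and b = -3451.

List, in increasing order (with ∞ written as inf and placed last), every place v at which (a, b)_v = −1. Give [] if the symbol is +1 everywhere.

[23, 41]

(a, b) ≡ (51865, -3451) mod (ℚ^×)²; places V = {2, 3, 5, 7, 11, 13, 17, 19, 23, 29, 41, ∞}.
(a,b)_17: α=0, u≡1; β=1, v≡1 (mod 17); (1|17)=+1, (1|17)=+1; sign (−1)^0·+1^1·+1^0 = +1.
(a,b)_13: α=-2, u≡5; β=0, v≡7 (mod 13); (5|13)=-1, (7|13)=-1; sign (−1)^0·-1^0·-1^-2 = +1.
(a,b)_7: α=2, u≡2; β=1, v≡4 (mod 7); (2|7)=+1, (4|7)=+1; sign (−1)^0·+1^1·+1^2 = +1.
(a,b)_2: α=-2, β=0; u≡1, v≡5 (mod 8); ε(u)ε(v)=0·0, αω(v)=-2·1, βω(u)=0·0; sum ≡ 0  ⇒  +1.
(a,b)_41: α=1, u≡14; β=0, v≡34 (mod 41); (14|41)=-1, (34|41)=-1; sign (−1)^0·-1^0·-1^1 = -1.
(a,b)_29: α=0, u≡24; β=1, v≡26 (mod 29); (24|29)=+1, (26|29)=-1; sign (−1)^0·+1^1·-1^0 = +1.
(a,b)_19: α=4, u≡15; β=0, v≡7 (mod 19); (15|19)=-1, (7|19)=+1; sign (−1)^0·-1^0·+1^4 = +1.
(a,b)_3: α=-2, u≡1; β=0, v≡2 (mod 3); (1|3)=+1, (2|3)=-1; sign (−1)^0·+1^0·-1^-2 = +1.
(a,b)_23: α=1, u≡3; β=0, v≡22 (mod 23); (3|23)=+1, (22|23)=-1; sign (−1)^0·+1^0·-1^1 = -1.
(a,b)_11: α=-1, u≡8; β=0, v≡3 (mod 11); (8|11)=-1, (3|11)=+1; sign (−1)^0·-1^0·+1^-1 = +1.
(a,b)_∞: sgn(51865)=+, sgn(-3451)=−, so +1.
(a,b)_5: α=1, u≡3; β=0, v≡4 (mod 5); (3|5)=-1, (4|5)=+1; sign (−1)^0·-1^0·+1^1 = +1.
(51865, -3451 / ℚ) ramifies at {23, 41}: a division algebra.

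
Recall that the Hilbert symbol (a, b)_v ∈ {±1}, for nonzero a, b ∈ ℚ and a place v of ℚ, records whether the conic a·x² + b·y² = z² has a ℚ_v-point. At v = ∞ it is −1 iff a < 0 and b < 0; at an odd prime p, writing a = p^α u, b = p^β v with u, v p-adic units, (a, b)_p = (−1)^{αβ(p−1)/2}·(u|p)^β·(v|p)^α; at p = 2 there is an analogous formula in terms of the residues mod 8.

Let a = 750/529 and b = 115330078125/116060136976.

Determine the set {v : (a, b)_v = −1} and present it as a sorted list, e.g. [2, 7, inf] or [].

(a, b) ≡ (30, 5) mod (ℚ^×)²; places V = {2, 3, 5, 7, 23, ∞}.
(a,b)_5: α=3, u≡4; β=9, v≡4 (mod 5); (4|5)=+1, (4|5)=+1; sign (−1)^0·+1^9·+1^3 = +1.
(a,b)_∞: sgn(30)=+, sgn(5)=+, so +1.
(a,b)_2: α=1, β=-4; u≡7, v≡5 (mod 8); ε(u)ε(v)=1·0, αω(v)=1·1, βω(u)=-4·0; sum ≡ 1  ⇒  -1.
(a,b)_3: α=1, u≡1; β=10, v≡2 (mod 3); (1|3)=+1, (2|3)=-1; sign (−1)^0·+1^10·-1^1 = -1.
(a,b)_7: α=0, u≡2; β=-2, v≡5 (mod 7); (2|7)=+1, (5|7)=-1; sign (−1)^0·+1^-2·-1^0 = +1.
(a,b)_23: α=-2, u≡14; β=-6, v≡21 (mod 23); (14|23)=-1, (21|23)=-1; sign (−1)^0·-1^-6·-1^-2 = +1.
|Ram(30, 5)| = 2, even; anisotropic at {2, 3}.

[2, 3]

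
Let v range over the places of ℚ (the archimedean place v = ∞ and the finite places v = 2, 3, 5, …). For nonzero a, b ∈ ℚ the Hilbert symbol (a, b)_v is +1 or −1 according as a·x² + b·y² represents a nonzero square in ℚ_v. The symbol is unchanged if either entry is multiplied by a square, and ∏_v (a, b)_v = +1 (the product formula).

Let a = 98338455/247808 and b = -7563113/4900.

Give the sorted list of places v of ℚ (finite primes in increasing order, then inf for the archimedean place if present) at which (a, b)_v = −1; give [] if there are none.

Mod squares: a ≡ 510, b ≡ -17. Check v ∈ {∞, 2, 3, 5, 7, 11, 17, 23, 29}.
v=7: a=7^0·(≡5), b=7^-2·(≡1) mod 7; (5|7)=-1, (1|7)=+1; (−1)^{0·-2·3}·(-1)^-2·(+1)^0 = +1.
v=∞: 510 > 0 and -17 < 0  ⇒  (a,b)_∞ = +1.
v=17: a=17^1·(≡9), b=17^1·(≡13) mod 17; (9|17)=+1, (13|17)=+1; (−1)^{1·1·8}·(+1)^1·(+1)^1 = +1.
v=23: a=23^2·(≡13), b=23^2·(≡9) mod 23; (13|23)=+1, (9|23)=+1; (−1)^{2·2·11}·(+1)^2·(+1)^2 = +1.
v=2: v_2(a)=-11, v_2(b)=-2; units ≡ 7, 7 (mod 8); ε·ε+αω+βω = 1·1+-11·0+-2·0 ≡ 1  ⇒  (a,b)_2 = -1.
v=11: a=11^-2·(≡3), b=11^0·(≡5) mod 11; (3|11)=+1, (5|11)=+1; (−1)^{-2·0·5}·(+1)^0·(+1)^-2 = +1.
v=3: a=3^7·(≡2), b=3^0·(≡1) mod 3; (2|3)=-1, (1|3)=+1; (−1)^{7·0·1}·(-1)^0·(+1)^7 = +1.
v=29: a=29^0·(≡2), b=29^2·(≡3) mod 29; (2|29)=-1, (3|29)=-1; (−1)^{0·2·14}·(-1)^2·(-1)^0 = +1.
v=5: a=5^1·(≡2), b=5^-2·(≡2) mod 5; (2|5)=-1, (2|5)=-1; (−1)^{1·-2·2}·(-1)^-2·(-1)^1 = -1.
(510, -17 / ℚ) ramifies at {2, 5}: a division algebra.

[2, 5]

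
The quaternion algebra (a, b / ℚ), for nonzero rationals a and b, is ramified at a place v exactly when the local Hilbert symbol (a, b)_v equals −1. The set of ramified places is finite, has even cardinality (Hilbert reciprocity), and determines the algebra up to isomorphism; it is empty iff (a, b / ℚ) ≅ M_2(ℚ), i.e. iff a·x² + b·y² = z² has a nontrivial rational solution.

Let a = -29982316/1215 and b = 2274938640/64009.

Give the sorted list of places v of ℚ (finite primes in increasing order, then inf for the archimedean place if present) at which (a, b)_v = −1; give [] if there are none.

[3, 13]

(a, b) ≡ (-1365, 65) mod (ℚ^×)²; places V = {2, 3, 5, 7, 11, 13, 17, 23, 29, 41, ∞}.
(a,b)_23: α=0, u≡17; β=-2, v≡14 (mod 23); (17|23)=-1, (14|23)=-1; sign (−1)^0·-1^-2·-1^0 = +1.
(a,b)_5: α=-1, u≡3; β=1, v≡2 (mod 5); (3|5)=-1, (2|5)=-1; sign (−1)^0·-1^1·-1^-1 = +1.
(a,b)_11: α=0, u≡2; β=-2, v≡7 (mod 11); (2|11)=-1, (7|11)=-1; sign (−1)^0·-1^-2·-1^0 = +1.
(a,b)_∞: sgn(-1365)=−, sgn(65)=+, so +1.
(a,b)_3: α=-5, u≡1; β=2, v≡2 (mod 3); (1|3)=+1, (2|3)=-1; sign (−1)^0·+1^2·-1^-5 = -1.
(a,b)_17: α=0, u≡5; β=2, v≡3 (mod 17); (5|17)=-1, (3|17)=-1; sign (−1)^0·-1^2·-1^0 = +1.
(a,b)_41: α=2, u≡11; β=0, v≡22 (mod 41); (11|41)=-1, (22|41)=-1; sign (−1)^0·-1^0·-1^2 = +1.
(a,b)_29: α=0, u≡19; β=2, v≡6 (mod 29); (19|29)=-1, (6|29)=+1; sign (−1)^0·-1^2·+1^0 = +1.
(a,b)_7: α=3, u≡1; β=0, v≡2 (mod 7); (1|7)=+1, (2|7)=+1; sign (−1)^0·+1^0·+1^3 = +1.
(a,b)_2: α=2, β=4; u≡3, v≡1 (mod 8); ε(u)ε(v)=1·0, αω(v)=2·0, βω(u)=4·1; sum ≡ 0  ⇒  +1.
(a,b)_13: α=1, u≡4; β=1, v≡7 (mod 13); (4|13)=+1, (7|13)=-1; sign (−1)^0·+1^1·-1^1 = -1.
|Ram(-1365, 65)| = 2, even; anisotropic at {3, 13}.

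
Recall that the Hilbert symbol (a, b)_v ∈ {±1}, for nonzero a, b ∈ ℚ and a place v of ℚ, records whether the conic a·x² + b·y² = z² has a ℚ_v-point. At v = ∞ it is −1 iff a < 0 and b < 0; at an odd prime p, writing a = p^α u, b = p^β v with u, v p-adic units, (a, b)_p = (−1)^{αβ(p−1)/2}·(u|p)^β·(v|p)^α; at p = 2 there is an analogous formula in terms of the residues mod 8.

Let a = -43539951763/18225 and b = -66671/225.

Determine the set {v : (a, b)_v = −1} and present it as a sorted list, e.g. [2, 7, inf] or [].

Mod squares: a ≡ -97867, b ≡ -551. Check v ∈ {∞, 2, 3, 5, 7, 11, 19, 23, 29, 31, 41}.
v=29: a=29^2·(≡11), b=29^1·(≡26) mod 29; (11|29)=-1, (26|29)=-1; (−1)^{2·1·14}·(-1)^1·(-1)^2 = -1.
v=7: a=7^1·(≡5), b=7^0·(≡4) mod 7; (5|7)=-1, (4|7)=+1; (−1)^{1·0·3}·(-1)^0·(+1)^1 = +1.
v=∞: -97867 < 0 and -551 < 0  ⇒  (a,b)_∞ = -1.
v=41: a=41^1·(≡36), b=41^0·(≡10) mod 41; (36|41)=+1, (10|41)=+1; (−1)^{1·0·20}·(+1)^0·(+1)^1 = +1.
v=2: v_2(a)=0, v_2(b)=0; units ≡ 5, 1 (mod 8); ε·ε+αω+βω = 0·0+0·0+0·1 ≡ 0  ⇒  (a,b)_2 = +1.
v=3: a=3^-6·(≡2), b=3^-2·(≡1) mod 3; (2|3)=-1, (1|3)=+1; (−1)^{-6·-2·1}·(-1)^-2·(+1)^-6 = +1.
v=23: a=23^2·(≡15), b=23^0·(≡8) mod 23; (15|23)=-1, (8|23)=+1; (−1)^{2·0·11}·(-1)^0·(+1)^2 = +1.
v=31: a=31^1·(≡28), b=31^0·(≡9) mod 31; (28|31)=+1, (9|31)=+1; (−1)^{1·0·15}·(+1)^0·(+1)^1 = +1.
v=19: a=19^0·(≡2), b=19^1·(≡17) mod 19; (2|19)=-1, (17|19)=+1; (−1)^{0·1·9}·(-1)^1·(+1)^0 = -1.
v=11: a=11^1·(≡6), b=11^2·(≡2) mod 11; (6|11)=-1, (2|11)=-1; (−1)^{1·2·5}·(-1)^2·(-1)^1 = -1.
v=5: a=5^-2·(≡3), b=5^-2·(≡1) mod 5; (3|5)=-1, (1|5)=+1; (−1)^{-2·-2·2}·(-1)^-2·(+1)^-2 = +1.
(-97867, -551 / ℚ) ramifies at {11, 19, 29, ∞}: a division algebra.

[11, 19, 29, inf]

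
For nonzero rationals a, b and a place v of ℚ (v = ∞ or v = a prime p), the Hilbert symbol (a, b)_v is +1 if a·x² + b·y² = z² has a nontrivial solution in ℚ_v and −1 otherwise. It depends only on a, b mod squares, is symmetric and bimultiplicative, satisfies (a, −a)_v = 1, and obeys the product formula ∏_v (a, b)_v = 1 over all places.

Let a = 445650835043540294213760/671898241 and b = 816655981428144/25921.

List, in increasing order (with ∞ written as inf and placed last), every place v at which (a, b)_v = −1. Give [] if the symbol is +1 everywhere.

[2, 11, 13, 17]

(a, b) ≡ (461890, 11) mod (ℚ^×)²; places V = {2, 3, 5, 7, 11, 13, 17, 19, 23, ∞}.
(a,b)_19: α=7, u≡9; β=4, v≡1 (mod 19); (9|19)=+1, (1|19)=+1; sign (−1)^0·+1^4·+1^7 = +1.
(a,b)_∞: sgn(461890)=+, sgn(11)=+, so +1.
(a,b)_17: α=3, u≡4; β=2, v≡3 (mod 17); (4|17)=+1, (3|17)=-1; sign (−1)^0·+1^2·-1^3 = -1.
(a,b)_11: α=1, u≡3; β=1, v≡1 (mod 11); (3|11)=+1, (1|11)=+1; sign (−1)^1·+1^1·+1^1 = -1.
(a,b)_3: α=8, u≡1; β=6, v≡2 (mod 3); (1|3)=+1, (2|3)=-1; sign (−1)^0·+1^6·-1^8 = +1.
(a,b)_23: α=-4, u≡2; β=-2, v≡5 (mod 23); (2|23)=+1, (5|23)=-1; sign (−1)^0·+1^-2·-1^-4 = +1.
(a,b)_5: α=1, u≡2; β=0, v≡4 (mod 5); (2|5)=-1, (4|5)=+1; sign (−1)^0·-1^0·+1^1 = +1.
(a,b)_13: α=3, u≡1; β=2, v≡6 (mod 13); (1|13)=+1, (6|13)=-1; sign (−1)^0·+1^2·-1^3 = -1.
(a,b)_7: α=-4, u≡4; β=-2, v≡1 (mod 7); (4|7)=+1, (1|7)=+1; sign (−1)^0·+1^-2·+1^-4 = +1.
(a,b)_2: α=7, β=4; u≡1, v≡3 (mod 8); ε(u)ε(v)=0·1, αω(v)=7·1, βω(u)=4·0; sum ≡ 1  ⇒  -1.
Ram(461890, 11) = {2, 11, 13, 17}; no ℚ_2-point on the conic.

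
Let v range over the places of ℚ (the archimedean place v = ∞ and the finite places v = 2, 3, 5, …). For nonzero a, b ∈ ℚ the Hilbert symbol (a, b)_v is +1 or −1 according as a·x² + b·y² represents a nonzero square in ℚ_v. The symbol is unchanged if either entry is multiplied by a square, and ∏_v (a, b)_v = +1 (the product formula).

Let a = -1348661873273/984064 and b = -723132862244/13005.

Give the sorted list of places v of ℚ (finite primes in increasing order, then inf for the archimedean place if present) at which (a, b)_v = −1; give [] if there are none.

(a, b) ≡ (-3031457, -10110805) mod (ℚ^×)²; places V = {2, 3, 5, 11, 13, 17, 23, 29, 31, 37, 41, 43, ∞}.
(a,b)_17: α=1, u≡4; β=-2, v≡8 (mod 17); (4|17)=+1, (8|17)=+1; sign (−1)^0·+1^-2·+1^1 = +1.
(a,b)_41: α=0, u≡32; β=1, v≡21 (mod 41); (32|41)=+1, (21|41)=+1; sign (−1)^0·+1^1·+1^0 = +1.
(a,b)_11: α=1, u≡6; β=0, v≡7 (mod 11); (6|11)=-1, (7|11)=-1; sign (−1)^0·-1^0·-1^1 = -1.
(a,b)_31: α=-2, u≡16; β=1, v≡13 (mod 31); (16|31)=+1, (13|31)=-1; sign (−1)^0·+1^1·-1^-2 = +1.
(a,b)_∞: sgn(-3031457)=−, sgn(-10110805)=−, so -1.
(a,b)_3: α=0, u≡1; β=-2, v≡2 (mod 3); (1|3)=+1, (2|3)=-1; sign (−1)^0·+1^-2·-1^0 = +1.
(a,b)_37: α=0, u≡30; β=1, v≡29 (mod 37); (30|37)=+1, (29|37)=-1; sign (−1)^0·+1^1·-1^0 = +1.
(a,b)_29: α=3, u≡12; β=0, v≡28 (mod 29); (12|29)=-1, (28|29)=+1; sign (−1)^0·-1^0·+1^3 = +1.
(a,b)_5: α=0, u≡3; β=-1, v≡1 (mod 5); (3|5)=-1, (1|5)=+1; sign (−1)^0·-1^-1·+1^0 = -1.
(a,b)_23: α=2, u≡2; β=2, v≡6 (mod 23); (2|23)=+1, (6|23)=+1; sign (−1)^0·+1^2·+1^2 = +1.
(a,b)_2: α=-10, β=2; u≡7, v≡3 (mod 8); ε(u)ε(v)=1·1, αω(v)=-10·1, βω(u)=2·0; sum ≡ 1  ⇒  -1.
(a,b)_43: α=1, u≡40; β=1, v≡33 (mod 43); (40|43)=+1, (33|43)=-1; sign (−1)^1·+1^1·-1^1 = +1.
(a,b)_13: α=1, u≡5; β=2, v≡4 (mod 13); (5|13)=-1, (4|13)=+1; sign (−1)^0·-1^2·+1^1 = +1.
(-3031457, -10110805 / ℚ) ramifies at {2, 5, 11, ∞}: a division algebra.

[2, 5, 11, inf]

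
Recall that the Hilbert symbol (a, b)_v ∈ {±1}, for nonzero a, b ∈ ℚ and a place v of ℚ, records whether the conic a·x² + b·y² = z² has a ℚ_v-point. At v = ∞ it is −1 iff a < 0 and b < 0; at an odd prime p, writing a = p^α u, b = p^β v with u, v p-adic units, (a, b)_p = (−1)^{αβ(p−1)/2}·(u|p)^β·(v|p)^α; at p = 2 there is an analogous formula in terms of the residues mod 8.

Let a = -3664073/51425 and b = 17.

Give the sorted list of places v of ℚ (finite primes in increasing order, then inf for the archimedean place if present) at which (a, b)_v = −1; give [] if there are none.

(a, b) ≡ (-1271209, 17) mod (ℚ^×)²; places V = {2, 5, 7, 11, 17, 37, 43, 47, ∞}.
(a,b)_17: α=-1, u≡12; β=1, v≡1 (mod 17); (12|17)=-1, (1|17)=+1; sign (−1)^0·-1^1·+1^-1 = -1.
(a,b)_43: α=1, u≡38; β=0, v≡17 (mod 43); (38|43)=+1, (17|43)=+1; sign (−1)^0·+1^0·+1^1 = +1.
(a,b)_7: α=2, u≡6; β=0, v≡3 (mod 7); (6|7)=-1, (3|7)=-1; sign (−1)^0·-1^0·-1^2 = +1.
(a,b)_5: α=-2, u≡1; β=0, v≡2 (mod 5); (1|5)=+1, (2|5)=-1; sign (−1)^0·+1^0·-1^-2 = +1.
(a,b)_11: α=-2, u≡7; β=0, v≡6 (mod 11); (7|11)=-1, (6|11)=-1; sign (−1)^0·-1^0·-1^-2 = +1.
(a,b)_2: α=0, β=0; u≡7, v≡1 (mod 8); ε(u)ε(v)=1·0, αω(v)=0·0, βω(u)=0·0; sum ≡ 0  ⇒  +1.
(a,b)_37: α=1, u≡33; β=0, v≡17 (mod 37); (33|37)=+1, (17|37)=-1; sign (−1)^0·+1^0·-1^1 = -1.
(a,b)_∞: sgn(-1271209)=−, sgn(17)=+, so +1.
(a,b)_47: α=1, u≡2; β=0, v≡17 (mod 47); (2|47)=+1, (17|47)=+1; sign (−1)^0·+1^0·+1^1 = +1.
|Ram(-1271209, 17)| = 2, even; anisotropic at {17, 37}.

[17, 37]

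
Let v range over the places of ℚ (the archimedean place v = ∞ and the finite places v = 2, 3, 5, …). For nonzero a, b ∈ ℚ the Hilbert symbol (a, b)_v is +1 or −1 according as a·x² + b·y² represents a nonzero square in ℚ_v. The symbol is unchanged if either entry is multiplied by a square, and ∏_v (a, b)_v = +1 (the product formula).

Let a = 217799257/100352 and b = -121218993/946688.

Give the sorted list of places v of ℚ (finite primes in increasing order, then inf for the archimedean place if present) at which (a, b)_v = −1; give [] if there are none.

[17, 23]

Mod squares: a ≡ 1394, b ≡ -549746. Check v ∈ {∞, 2, 3, 7, 13, 17, 19, 23, 37, 41, 43}.
v=43: a=43^2·(≡7), b=43^-2·(≡36) mod 43; (7|43)=-1, (36|43)=+1; (−1)^{2·-2·21}·(-1)^-2·(+1)^2 = +1.
v=13: a=13^2·(≡10), b=13^0·(≡7) mod 13; (10|13)=+1, (7|13)=-1; (−1)^{2·0·6}·(+1)^0·(-1)^2 = +1.
v=23: a=23^0·(≡7), b=23^1·(≡16) mod 23; (7|23)=-1, (16|23)=+1; (−1)^{0·1·11}·(-1)^1·(+1)^0 = -1.
v=41: a=41^1·(≡30), b=41^0·(≡37) mod 41; (30|41)=-1, (37|41)=+1; (−1)^{1·0·20}·(-1)^0·(+1)^1 = +1.
v=3: a=3^0·(≡2), b=3^2·(≡1) mod 3; (2|3)=-1, (1|3)=+1; (−1)^{0·2·1}·(-1)^2·(+1)^0 = +1.
v=17: a=17^1·(≡11), b=17^1·(≡4) mod 17; (11|17)=-1, (4|17)=+1; (−1)^{1·1·8}·(-1)^1·(+1)^1 = -1.
v=2: v_2(a)=-11, v_2(b)=-9; units ≡ 1, 7 (mod 8); ε·ε+αω+βω = 0·1+-11·0+-9·0 ≡ 0  ⇒  (a,b)_2 = +1.
v=∞: 1394 > 0 and -549746 < 0  ⇒  (a,b)_∞ = +1.
v=37: a=37^0·(≡25), b=37^1·(≡33) mod 37; (25|37)=+1, (33|37)=+1; (−1)^{0·1·18}·(+1)^1·(+1)^0 = +1.
v=19: a=19^0·(≡7), b=19^1·(≡18) mod 19; (7|19)=+1, (18|19)=-1; (−1)^{0·1·9}·(+1)^1·(-1)^0 = +1.
v=7: a=7^-2·(≡1), b=7^2·(≡6) mod 7; (1|7)=+1, (6|7)=-1; (−1)^{-2·2·3}·(+1)^2·(-1)^-2 = +1.
Ram(1394, -549746) = {17, 23}; no ℚ_17-point on the conic.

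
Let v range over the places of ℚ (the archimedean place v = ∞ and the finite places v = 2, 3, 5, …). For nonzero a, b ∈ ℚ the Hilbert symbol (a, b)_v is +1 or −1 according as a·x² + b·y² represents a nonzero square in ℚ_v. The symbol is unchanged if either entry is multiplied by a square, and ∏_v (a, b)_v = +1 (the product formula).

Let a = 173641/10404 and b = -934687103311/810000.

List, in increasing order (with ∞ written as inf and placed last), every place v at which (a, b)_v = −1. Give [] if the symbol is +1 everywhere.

[13, 37]

Mod squares: a ≡ 481, b ≡ -31. Check v ∈ {∞, 2, 3, 5, 13, 17, 19, 31, 37}.
v=3: a=3^-2·(≡1), b=3^-4·(≡2) mod 3; (1|3)=+1, (2|3)=-1; (−1)^{-2·-4·1}·(+1)^-4·(-1)^-2 = +1.
v=31: a=31^0·(≡25), b=31^1·(≡24) mod 31; (25|31)=+1, (24|31)=-1; (−1)^{0·1·15}·(+1)^1·(-1)^0 = +1.
v=37: a=37^1·(≡15), b=37^2·(≡20) mod 37; (15|37)=-1, (20|37)=-1; (−1)^{1·2·18}·(-1)^2·(-1)^1 = -1.
v=∞: 481 > 0 and -31 < 0  ⇒  (a,b)_∞ = +1.
v=19: a=19^2·(≡4), b=19^4·(≡16) mod 19; (4|19)=+1, (16|19)=+1; (−1)^{2·4·9}·(+1)^4·(+1)^2 = +1.
v=13: a=13^1·(≡8), b=13^2·(≡6) mod 13; (8|13)=-1, (6|13)=-1; (−1)^{1·2·6}·(-1)^2·(-1)^1 = -1.
v=5: a=5^0·(≡4), b=5^-4·(≡4) mod 5; (4|5)=+1, (4|5)=+1; (−1)^{0·-4·2}·(+1)^-4·(+1)^0 = +1.
v=2: v_2(a)=-2, v_2(b)=-4; units ≡ 1, 1 (mod 8); ε·ε+αω+βω = 0·0+-2·0+-4·0 ≡ 0  ⇒  (a,b)_2 = +1.
v=17: a=17^-2·(≡10), b=17^0·(≡10) mod 17; (10|17)=-1, (10|17)=-1; (−1)^{-2·0·8}·(-1)^0·(-1)^-2 = +1.
(481, -31 / ℚ) ramifies at {13, 37}: a division algebra.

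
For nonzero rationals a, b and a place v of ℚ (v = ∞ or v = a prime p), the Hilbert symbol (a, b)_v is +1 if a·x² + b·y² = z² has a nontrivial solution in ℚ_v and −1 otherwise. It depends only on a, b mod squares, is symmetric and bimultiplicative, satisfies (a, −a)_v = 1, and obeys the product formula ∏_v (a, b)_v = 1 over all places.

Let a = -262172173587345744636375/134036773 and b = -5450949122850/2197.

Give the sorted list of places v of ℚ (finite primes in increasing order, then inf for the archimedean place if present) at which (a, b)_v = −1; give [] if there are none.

(a, b) ≡ (-3315, -858) mod (ℚ^×)²; places V = {2, 3, 5, 7, 11, 13, 17, 19, 23, ∞}.
(a,b)_3: α=7, u≡2; β=3, v≡2 (mod 3); (2|3)=-1, (2|3)=-1; sign (−1)^1·-1^3·-1^7 = -1.
(a,b)_23: α=4, u≡7; β=2, v≡9 (mod 23); (7|23)=-1, (9|23)=+1; sign (−1)^0·-1^2·+1^4 = +1.
(a,b)_11: α=2, u≡10; β=1, v≡2 (mod 11); (10|11)=-1, (2|11)=-1; sign (−1)^0·-1^1·-1^2 = -1.
(a,b)_∞: sgn(-3315)=−, sgn(-858)=−, so -1.
(a,b)_19: α=-2, u≡10; β=0, v≡1 (mod 19); (10|19)=-1, (1|19)=+1; sign (−1)^0·-1^0·+1^-2 = +1.
(a,b)_17: α=3, u≡1; β=2, v≡16 (mod 17); (1|17)=+1, (16|17)=+1; sign (−1)^0·+1^2·+1^3 = +1.
(a,b)_5: α=3, u≡3; β=2, v≡3 (mod 5); (3|5)=-1, (3|5)=-1; sign (−1)^0·-1^2·-1^3 = -1.
(a,b)_2: α=0, β=1; u≡5, v≡3 (mod 8); ε(u)ε(v)=0·1, αω(v)=0·1, βω(u)=1·1; sum ≡ 1  ⇒  -1.
(a,b)_13: α=-5, u≡11; β=-3, v≡3 (mod 13); (11|13)=-1, (3|13)=+1; sign (−1)^0·-1^-3·+1^-5 = -1.
(a,b)_7: α=8, u≡3; β=4, v≡3 (mod 7); (3|7)=-1, (3|7)=-1; sign (−1)^0·-1^4·-1^8 = +1.
|Ram(-3315, -858)| = 6, even; anisotropic at {2, 3, 5, 11, 13, ∞}.

[2, 3, 5, 11, 13, inf]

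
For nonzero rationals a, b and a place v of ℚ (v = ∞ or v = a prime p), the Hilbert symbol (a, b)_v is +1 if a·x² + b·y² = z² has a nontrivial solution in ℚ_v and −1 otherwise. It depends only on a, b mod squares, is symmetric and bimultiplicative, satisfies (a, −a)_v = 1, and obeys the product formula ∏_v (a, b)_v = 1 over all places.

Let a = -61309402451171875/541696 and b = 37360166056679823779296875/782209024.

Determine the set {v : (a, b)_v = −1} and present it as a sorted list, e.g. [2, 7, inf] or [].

Mod squares: a ≡ -451, b ≡ 7995. Check v ∈ {∞, 2, 3, 5, 7, 11, 13, 19, 23, 41}.
v=3: a=3^0·(≡2), b=3^1·(≡1) mod 3; (2|3)=-1, (1|3)=+1; (−1)^{0·1·1}·(-1)^1·(+1)^0 = -1.
v=2: v_2(a)=-10, v_2(b)=-12; units ≡ 5, 3 (mod 8); ε·ε+αω+βω = 0·1+-10·1+-12·1 ≡ 0  ⇒  (a,b)_2 = +1.
v=11: a=11^1·(≡1), b=11^2·(≡3) mod 11; (1|11)=+1, (3|11)=+1; (−1)^{1·2·5}·(+1)^2·(+1)^1 = +1.
v=5: a=5^10·(≡4), b=5^11·(≡4) mod 5; (4|5)=+1, (4|5)=+1; (−1)^{10·11·2}·(+1)^11·(+1)^10 = +1.
v=19: a=19^0·(≡11), b=19^-2·(≡15) mod 19; (11|19)=+1, (15|19)=-1; (−1)^{0·-2·9}·(+1)^-2·(-1)^0 = +1.
v=13: a=13^2·(≡4), b=13^5·(≡12) mod 13; (4|13)=+1, (12|13)=+1; (−1)^{2·5·6}·(+1)^5·(+1)^2 = +1.
v=41: a=41^3·(≡28), b=41^5·(≡21) mod 41; (28|41)=-1, (21|41)=+1; (−1)^{3·5·20}·(-1)^5·(+1)^3 = -1.
v=23: a=23^-2·(≡2), b=23^-2·(≡20) mod 23; (2|23)=+1, (20|23)=-1; (−1)^{-2·-2·11}·(+1)^-2·(-1)^-2 = +1.
v=∞: -451 < 0 and 7995 > 0  ⇒  (a,b)_∞ = +1.
v=7: a=7^2·(≡1), b=7^2·(≡2) mod 7; (1|7)=+1, (2|7)=+1; (−1)^{2·2·3}·(+1)^2·(+1)^2 = +1.
Ram(-451, 7995) = {3, 41}; no ℚ_3-point on the conic.

[3, 41]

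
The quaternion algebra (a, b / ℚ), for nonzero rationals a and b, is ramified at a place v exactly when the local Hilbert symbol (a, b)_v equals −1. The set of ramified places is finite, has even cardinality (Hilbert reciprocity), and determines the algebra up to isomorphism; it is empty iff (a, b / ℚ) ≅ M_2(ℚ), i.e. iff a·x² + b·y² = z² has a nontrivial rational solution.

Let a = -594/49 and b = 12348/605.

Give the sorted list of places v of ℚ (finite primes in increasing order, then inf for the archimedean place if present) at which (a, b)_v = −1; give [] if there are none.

Mod squares: a ≡ -66, b ≡ 35. Check v ∈ {∞, 2, 3, 5, 7, 11}.
v=2: v_2(a)=1, v_2(b)=2; units ≡ 7, 3 (mod 8); ε·ε+αω+βω = 1·1+1·1+2·0 ≡ 0  ⇒  (a,b)_2 = +1.
v=11: a=11^1·(≡9), b=11^-2·(≡10) mod 11; (9|11)=+1, (10|11)=-1; (−1)^{1·-2·5}·(+1)^-2·(-1)^1 = -1.
v=7: a=7^-2·(≡1), b=7^3·(≡5) mod 7; (1|7)=+1, (5|7)=-1; (−1)^{-2·3·3}·(+1)^3·(-1)^-2 = +1.
v=3: a=3^3·(≡2), b=3^2·(≡2) mod 3; (2|3)=-1, (2|3)=-1; (−1)^{3·2·1}·(-1)^2·(-1)^3 = -1.
v=∞: -66 < 0 and 35 > 0  ⇒  (a,b)_∞ = +1.
v=5: a=5^0·(≡4), b=5^-1·(≡3) mod 5; (4|5)=+1, (3|5)=-1; (−1)^{0·-1·2}·(+1)^-1·(-1)^0 = +1.
|Ram(-66, 35)| = 2, even; anisotropic at {3, 11}.

[3, 11]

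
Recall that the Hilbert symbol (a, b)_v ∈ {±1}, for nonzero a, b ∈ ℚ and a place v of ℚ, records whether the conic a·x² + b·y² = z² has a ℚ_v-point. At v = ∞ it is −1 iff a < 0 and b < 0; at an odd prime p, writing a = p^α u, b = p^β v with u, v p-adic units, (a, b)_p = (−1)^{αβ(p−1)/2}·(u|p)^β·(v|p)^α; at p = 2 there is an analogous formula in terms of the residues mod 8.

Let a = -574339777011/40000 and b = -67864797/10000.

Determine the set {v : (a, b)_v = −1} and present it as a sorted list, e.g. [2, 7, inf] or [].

[7, 11, 13, inf]

Mod squares: a ≡ -11, b ≡ -93093. Check v ∈ {∞, 2, 3, 5, 7, 11, 13, 31}.
v=2: v_2(a)=-6, v_2(b)=-4; units ≡ 5, 3 (mod 8); ε·ε+αω+βω = 0·1+-6·1+-4·1 ≡ 0  ⇒  (a,b)_2 = +1.
v=5: a=5^-4·(≡1), b=5^-4·(≡3) mod 5; (1|5)=+1, (3|5)=-1; (−1)^{-4·-4·2}·(+1)^-4·(-1)^-4 = +1.
v=7: a=7^2·(≡6), b=7^1·(≡2) mod 7; (6|7)=-1, (2|7)=+1; (−1)^{2·1·3}·(-1)^1·(+1)^2 = -1.
v=11: a=11^1·(≡10), b=11^1·(≡10) mod 11; (10|11)=-1, (10|11)=-1; (−1)^{1·1·5}·(-1)^1·(-1)^1 = -1.
v=∞: -11 < 0 and -93093 < 0  ⇒  (a,b)_∞ = -1.
v=13: a=13^2·(≡11), b=13^1·(≡5) mod 13; (11|13)=-1, (5|13)=-1; (−1)^{2·1·6}·(-1)^1·(-1)^2 = -1.
v=3: a=3^8·(≡1), b=3^7·(≡1) mod 3; (1|3)=+1, (1|3)=+1; (−1)^{8·7·1}·(+1)^7·(+1)^8 = +1.
v=31: a=31^2·(≡5), b=31^1·(≡7) mod 31; (5|31)=+1, (7|31)=+1; (−1)^{2·1·15}·(+1)^1·(+1)^2 = +1.
Ram(-11, -93093) = {7, 11, 13, ∞}; no ℚ_7-point on the conic.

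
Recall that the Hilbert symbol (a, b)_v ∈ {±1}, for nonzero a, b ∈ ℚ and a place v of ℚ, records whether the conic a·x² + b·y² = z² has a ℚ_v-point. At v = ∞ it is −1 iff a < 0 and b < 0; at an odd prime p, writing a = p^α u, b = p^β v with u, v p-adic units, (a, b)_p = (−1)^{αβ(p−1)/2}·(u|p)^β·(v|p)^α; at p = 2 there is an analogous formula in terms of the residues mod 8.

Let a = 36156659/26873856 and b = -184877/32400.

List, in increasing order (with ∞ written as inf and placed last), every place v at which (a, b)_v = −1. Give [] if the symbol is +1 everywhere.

[2, 11]

Mod squares: a ≡ 11, b ≡ -77. Check v ∈ {∞, 2, 3, 5, 7, 11, 37}.
v=7: a=7^4·(≡1), b=7^5·(≡6) mod 7; (1|7)=+1, (6|7)=-1; (−1)^{4·5·3}·(+1)^5·(-1)^4 = +1.
v=2: v_2(a)=-12, v_2(b)=-4; units ≡ 3, 3 (mod 8); ε·ε+αω+βω = 1·1+-12·1+-4·1 ≡ 1  ⇒  (a,b)_2 = -1.
v=3: a=3^-8·(≡2), b=3^-4·(≡1) mod 3; (2|3)=-1, (1|3)=+1; (−1)^{-8·-4·1}·(-1)^-4·(+1)^-8 = +1.
v=∞: 11 > 0 and -77 < 0  ⇒  (a,b)_∞ = +1.
v=37: a=37^2·(≡25), b=37^0·(≡36) mod 37; (25|37)=+1, (36|37)=+1; (−1)^{2·0·18}·(+1)^0·(+1)^2 = +1.
v=11: a=11^1·(≡9), b=11^1·(≡9) mod 11; (9|11)=+1, (9|11)=+1; (−1)^{1·1·5}·(+1)^1·(+1)^1 = -1.
v=5: a=5^0·(≡4), b=5^-2·(≡3) mod 5; (4|5)=+1, (3|5)=-1; (−1)^{0·-2·2}·(+1)^-2·(-1)^0 = +1.
(11, -77 / ℚ) ramifies at {2, 11}: a division algebra.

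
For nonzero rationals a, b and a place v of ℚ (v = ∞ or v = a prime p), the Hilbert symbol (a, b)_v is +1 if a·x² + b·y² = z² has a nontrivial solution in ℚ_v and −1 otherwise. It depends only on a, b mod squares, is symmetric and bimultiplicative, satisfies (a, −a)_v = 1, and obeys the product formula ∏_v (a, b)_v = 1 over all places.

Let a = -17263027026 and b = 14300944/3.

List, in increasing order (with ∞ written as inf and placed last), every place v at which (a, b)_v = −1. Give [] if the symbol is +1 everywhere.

[3, 17]

(a, b) ≡ (-34, 54723) mod (ℚ^×)²; places V = {2, 3, 7, 17, 29, 37, ∞}.
(a,b)_∞: sgn(-34)=−, sgn(54723)=+, so +1.
(a,b)_7: α=2, u≡1; β=2, v≡4 (mod 7); (1|7)=+1, (4|7)=+1; sign (−1)^0·+1^2·+1^2 = +1.
(a,b)_17: α=1, u≡8; β=1, v≡7 (mod 17); (8|17)=+1, (7|17)=-1; sign (−1)^0·+1^1·-1^1 = -1.
(a,b)_37: α=2, u≡16; β=1, v≡28 (mod 37); (16|37)=+1, (28|37)=+1; sign (−1)^0·+1^1·+1^2 = +1.
(a,b)_2: α=1, β=4; u≡7, v≡3 (mod 8); ε(u)ε(v)=1·1, αω(v)=1·1, βω(u)=4·0; sum ≡ 0  ⇒  +1.
(a,b)_3: α=2, u≡2; β=-1, v≡1 (mod 3); (2|3)=-1, (1|3)=+1; sign (−1)^0·-1^-1·+1^2 = -1.
(a,b)_29: α=2, u≡23; β=1, v≡26 (mod 29); (23|29)=+1, (26|29)=-1; sign (−1)^0·+1^1·-1^2 = +1.
(-34, 54723 / ℚ) ramifies at {3, 17}: a division algebra.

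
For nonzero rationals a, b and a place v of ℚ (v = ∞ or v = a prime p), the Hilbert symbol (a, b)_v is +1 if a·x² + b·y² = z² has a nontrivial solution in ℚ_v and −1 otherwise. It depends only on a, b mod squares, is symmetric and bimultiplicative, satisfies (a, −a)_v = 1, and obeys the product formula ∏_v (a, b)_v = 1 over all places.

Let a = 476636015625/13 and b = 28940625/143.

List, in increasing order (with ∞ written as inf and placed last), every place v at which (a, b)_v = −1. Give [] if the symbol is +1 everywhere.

Mod squares: a ≡ 1365, b ≡ 15015. Check v ∈ {∞, 2, 3, 5, 7, 11, 13}.
v=11: a=11^2·(≡1), b=11^-1·(≡5) mod 11; (1|11)=+1, (5|11)=+1; (−1)^{2·-1·5}·(+1)^-1·(+1)^2 = +1.
v=5: a=5^7·(≡2), b=5^5·(≡2) mod 5; (2|5)=-1, (2|5)=-1; (−1)^{7·5·2}·(-1)^5·(-1)^7 = +1.
v=3: a=3^1·(≡2), b=3^3·(≡1) mod 3; (2|3)=-1, (1|3)=+1; (−1)^{1·3·1}·(-1)^3·(+1)^1 = +1.
v=7: a=7^5·(≡5), b=7^3·(≡6) mod 7; (5|7)=-1, (6|7)=-1; (−1)^{5·3·3}·(-1)^3·(-1)^5 = -1.
v=2: v_2(a)=0, v_2(b)=0; units ≡ 5, 7 (mod 8); ε·ε+αω+βω = 0·1+0·0+0·1 ≡ 0  ⇒  (a,b)_2 = +1.
v=∞: 1365 > 0 and 15015 > 0  ⇒  (a,b)_∞ = +1.
v=13: a=13^-1·(≡3), b=13^-1·(≡7) mod 13; (3|13)=+1, (7|13)=-1; (−1)^{-1·-1·6}·(+1)^-1·(-1)^-1 = -1.
(1365, 15015 / ℚ) ramifies at {7, 13}: a division algebra.

[7, 13]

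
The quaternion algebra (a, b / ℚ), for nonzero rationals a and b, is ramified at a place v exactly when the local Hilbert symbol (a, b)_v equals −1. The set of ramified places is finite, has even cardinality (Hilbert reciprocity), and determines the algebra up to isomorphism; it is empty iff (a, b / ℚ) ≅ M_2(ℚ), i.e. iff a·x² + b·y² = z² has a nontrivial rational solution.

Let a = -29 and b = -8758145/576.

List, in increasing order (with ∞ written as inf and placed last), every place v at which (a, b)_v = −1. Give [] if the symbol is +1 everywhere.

Mod squares: a ≡ -29, b ≡ -30305. Check v ∈ {∞, 2, 3, 5, 11, 17, 19, 29}.
v=2: v_2(a)=0, v_2(b)=-6; units ≡ 3, 7 (mod 8); ε·ε+αω+βω = 1·1+0·0+-6·1 ≡ 1  ⇒  (a,b)_2 = -1.
v=11: a=11^0·(≡4), b=11^1·(≡10) mod 11; (4|11)=+1, (10|11)=-1; (−1)^{0·1·5}·(+1)^1·(-1)^0 = +1.
v=17: a=17^0·(≡5), b=17^2·(≡14) mod 17; (5|17)=-1, (14|17)=-1; (−1)^{0·2·8}·(-1)^2·(-1)^0 = +1.
v=19: a=19^0·(≡9), b=19^1·(≡7) mod 19; (9|19)=+1, (7|19)=+1; (−1)^{0·1·9}·(+1)^1·(+1)^0 = +1.
v=29: a=29^1·(≡28), b=29^1·(≡7) mod 29; (28|29)=+1, (7|29)=+1; (−1)^{1·1·14}·(+1)^1·(+1)^1 = +1.
v=3: a=3^0·(≡1), b=3^-2·(≡1) mod 3; (1|3)=+1, (1|3)=+1; (−1)^{0·-2·1}·(+1)^-2·(+1)^0 = +1.
v=5: a=5^0·(≡1), b=5^1·(≡1) mod 5; (1|5)=+1, (1|5)=+1; (−1)^{0·1·2}·(+1)^1·(+1)^0 = +1.
v=∞: -29 < 0 and -30305 < 0  ⇒  (a,b)_∞ = -1.
Ram(-29, -30305) = {2, ∞}; no ℚ_2-point on the conic.

[2, inf]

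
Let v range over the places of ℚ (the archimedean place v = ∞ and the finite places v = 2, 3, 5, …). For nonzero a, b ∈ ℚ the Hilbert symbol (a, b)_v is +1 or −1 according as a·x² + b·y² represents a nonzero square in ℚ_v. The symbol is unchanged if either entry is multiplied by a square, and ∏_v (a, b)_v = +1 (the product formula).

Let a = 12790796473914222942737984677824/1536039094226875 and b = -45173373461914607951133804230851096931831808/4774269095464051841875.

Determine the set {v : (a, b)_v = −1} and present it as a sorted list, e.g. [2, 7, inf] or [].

(a, b) ≡ (372853, -217373299) mod (ℚ^×)²; places V = {2, 3, 5, 7, 11, 13, 17, 23, 29, 41, 43, 47, 53, ∞}.
(a,b)_43: α=-1, u≡30; β=-3, v≡11 (mod 43); (30|43)=-1, (11|43)=+1; sign (−1)^1·-1^-3·+1^-1 = +1.
(a,b)_5: α=-4, u≡3; β=-4, v≡1 (mod 5); (3|5)=-1, (1|5)=+1; sign (−1)^0·-1^-4·+1^-4 = +1.
(a,b)_∞: sgn(372853)=+, sgn(-217373299)=−, so +1.
(a,b)_53: α=2, u≡32; β=3, v≡23 (mod 53); (32|53)=-1, (23|53)=-1; sign (−1)^0·-1^3·-1^2 = -1.
(a,b)_41: α=-2, u≡31; β=-4, v≡23 (mod 41); (31|41)=+1, (23|41)=+1; sign (−1)^0·+1^-4·+1^-2 = +1.
(a,b)_13: α=1, u≡1; β=1, v≡11 (mod 13); (1|13)=+1, (11|13)=-1; sign (−1)^0·+1^1·-1^1 = -1.
(a,b)_11: α=2, u≡10; β=3, v≡5 (mod 11); (10|11)=-1, (5|11)=+1; sign (−1)^0·-1^3·+1^2 = -1.
(a,b)_2: α=6, β=12; u≡5, v≡5 (mod 8); ε(u)ε(v)=0·0, αω(v)=6·1, βω(u)=12·1; sum ≡ 0  ⇒  +1.
(a,b)_17: α=-2, u≡1; β=-2, v≡3 (mod 17); (1|17)=+1, (3|17)=-1; sign (−1)^0·+1^-2·-1^-2 = +1.
(a,b)_3: α=10, u≡1; β=14, v≡2 (mod 3); (1|3)=+1, (2|3)=-1; sign (−1)^0·+1^14·-1^10 = +1.
(a,b)_29: α=3, u≡15; β=3, v≡9 (mod 29); (15|29)=-1, (9|29)=+1; sign (−1)^0·-1^3·+1^3 = -1.
(a,b)_7: α=-6, u≡3; β=-6, v≡1 (mod 7); (3|7)=-1, (1|7)=+1; sign (−1)^0·-1^-6·+1^-6 = +1.
(a,b)_23: α=5, u≡10; β=7, v≡6 (mod 23); (10|23)=-1, (6|23)=+1; sign (−1)^1·-1^7·+1^5 = +1.
(a,b)_47: α=4, u≡6; β=6, v≡2 (mod 47); (6|47)=+1, (2|47)=+1; sign (−1)^0·+1^6·+1^4 = +1.
|Ram(372853, -217373299)| = 4, even; anisotropic at {11, 13, 29, 53}.

[11, 13, 29, 53]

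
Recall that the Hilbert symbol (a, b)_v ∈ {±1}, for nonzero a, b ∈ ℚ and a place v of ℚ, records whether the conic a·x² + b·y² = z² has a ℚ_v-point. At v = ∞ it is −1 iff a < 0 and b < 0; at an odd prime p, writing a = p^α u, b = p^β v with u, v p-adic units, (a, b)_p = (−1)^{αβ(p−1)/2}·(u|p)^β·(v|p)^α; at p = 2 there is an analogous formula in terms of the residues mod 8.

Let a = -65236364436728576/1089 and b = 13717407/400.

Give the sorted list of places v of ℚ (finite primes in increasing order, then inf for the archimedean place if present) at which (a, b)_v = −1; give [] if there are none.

[13, 53]

(a, b) ≡ (-178451, 113367) mod (ℚ^×)²; places V = {2, 3, 5, 7, 11, 13, 23, 31, 37, 53, ∞}.
(a,b)_31: α=2, u≡7; β=1, v≡30 (mod 31); (7|31)=+1, (30|31)=-1; sign (−1)^0·+1^1·-1^2 = +1.
(a,b)_5: α=0, u≡1; β=-2, v≡2 (mod 5); (1|5)=+1, (2|5)=-1; sign (−1)^0·+1^-2·-1^0 = +1.
(a,b)_13: α=1, u≡1; β=0, v≡8 (mod 13); (1|13)=+1, (8|13)=-1; sign (−1)^0·+1^0·-1^1 = -1.
(a,b)_11: α=-2, u≡7; β=2, v≡3 (mod 11); (7|11)=-1, (3|11)=+1; sign (−1)^0·-1^2·+1^-2 = +1.
(a,b)_23: α=2, u≡18; β=1, v≡20 (mod 23); (18|23)=+1, (20|23)=-1; sign (−1)^0·+1^1·-1^2 = +1.
(a,b)_37: α=1, u≡18; β=0, v≡12 (mod 37); (18|37)=-1, (12|37)=+1; sign (−1)^0·-1^0·+1^1 = +1.
(a,b)_∞: sgn(-178451)=−, sgn(113367)=+, so +1.
(a,b)_3: α=-2, u≡1; β=1, v≡1 (mod 3); (1|3)=+1, (1|3)=+1; sign (−1)^0·+1^1·+1^-2 = +1.
(a,b)_2: α=8, β=-4; u≡5, v≡7 (mod 8); ε(u)ε(v)=0·1, αω(v)=8·0, βω(u)=-4·1; sum ≡ 0  ⇒  +1.
(a,b)_7: α=1, u≡2; β=0, v≡4 (mod 7); (2|7)=+1, (4|7)=+1; sign (−1)^0·+1^0·+1^1 = +1.
(a,b)_53: α=3, u≡47; β=1, v≡8 (mod 53); (47|53)=+1, (8|53)=-1; sign (−1)^0·+1^1·-1^3 = -1.
Ram(-178451, 113367) = {13, 53}; no ℚ_13-point on the conic.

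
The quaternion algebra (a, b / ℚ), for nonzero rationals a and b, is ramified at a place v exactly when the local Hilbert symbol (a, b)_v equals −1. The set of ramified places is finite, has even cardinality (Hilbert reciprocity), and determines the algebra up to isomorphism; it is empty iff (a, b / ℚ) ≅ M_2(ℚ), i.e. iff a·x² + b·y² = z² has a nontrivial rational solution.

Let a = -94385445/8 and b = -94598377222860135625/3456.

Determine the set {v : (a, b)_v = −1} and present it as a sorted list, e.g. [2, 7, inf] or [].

[5, 7, 17, 19, 23, inf]

(a, b) ≡ (-1560090, -16422) mod (ℚ^×)²; places V = {2, 3, 5, 7, 11, 13, 17, 19, 23, ∞}.
(a,b)_11: α=2, u≡8; β=2, v≡9 (mod 11); (8|11)=-1, (9|11)=+1; sign (−1)^0·-1^2·+1^2 = +1.
(a,b)_19: α=1, u≡13; β=2, v≡14 (mod 19); (13|19)=-1, (14|19)=-1; sign (−1)^0·-1^2·-1^1 = -1.
(a,b)_17: α=1, u≡8; β=3, v≡11 (mod 17); (8|17)=+1, (11|17)=-1; sign (−1)^0·+1^3·-1^1 = -1.
(a,b)_∞: sgn(-1560090)=−, sgn(-16422)=−, so -1.
(a,b)_2: α=-3, β=-7; u≡3, v≡5 (mod 8); ε(u)ε(v)=1·0, αω(v)=-3·1, βω(u)=-7·1; sum ≡ 0  ⇒  +1.
(a,b)_13: α=0, u≡10; β=2, v≡9 (mod 13); (10|13)=+1, (9|13)=+1; sign (−1)^0·+1^2·+1^0 = +1.
(a,b)_3: α=1, u≡2; β=-3, v≡1 (mod 3); (2|3)=-1, (1|3)=+1; sign (−1)^1·-1^-3·+1^1 = +1.
(a,b)_7: α=1, u≡3; β=3, v≡6 (mod 7); (3|7)=-1, (6|7)=-1; sign (−1)^1·-1^3·-1^1 = -1.
(a,b)_23: α=1, u≡19; β=3, v≡7 (mod 23); (19|23)=-1, (7|23)=-1; sign (−1)^1·-1^3·-1^1 = -1.
(a,b)_5: α=1, u≡2; β=4, v≡3 (mod 5); (2|5)=-1, (3|5)=-1; sign (−1)^0·-1^4·-1^1 = -1.
(-1560090, -16422 / ℚ) ramifies at {5, 7, 17, 19, 23, ∞}: a division algebra.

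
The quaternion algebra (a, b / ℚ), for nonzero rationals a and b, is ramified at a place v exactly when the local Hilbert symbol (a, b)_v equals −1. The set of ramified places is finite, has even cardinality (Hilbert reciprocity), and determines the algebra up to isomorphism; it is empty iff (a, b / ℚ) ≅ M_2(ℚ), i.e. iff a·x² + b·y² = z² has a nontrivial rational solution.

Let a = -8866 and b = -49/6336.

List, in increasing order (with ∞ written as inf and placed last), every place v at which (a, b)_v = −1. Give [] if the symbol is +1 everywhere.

[2, 11, 13, inf]

(a, b) ≡ (-8866, -11) mod (ℚ^×)²; places V = {2, 3, 7, 11, 13, 31, ∞}.
(a,b)_∞: sgn(-8866)=−, sgn(-11)=−, so -1.
(a,b)_3: α=0, u≡2; β=-2, v≡1 (mod 3); (2|3)=-1, (1|3)=+1; sign (−1)^0·-1^-2·+1^0 = +1.
(a,b)_7: α=0, u≡3; β=2, v≡6 (mod 7); (3|7)=-1, (6|7)=-1; sign (−1)^0·-1^2·-1^0 = +1.
(a,b)_13: α=1, u≡7; β=0, v≡11 (mod 13); (7|13)=-1, (11|13)=-1; sign (−1)^0·-1^0·-1^1 = -1.
(a,b)_2: α=1, β=-6; u≡7, v≡5 (mod 8); ε(u)ε(v)=1·0, αω(v)=1·1, βω(u)=-6·0; sum ≡ 1  ⇒  -1.
(a,b)_11: α=1, u≡8; β=-1, v≡7 (mod 11); (8|11)=-1, (7|11)=-1; sign (−1)^1·-1^-1·-1^1 = -1.
(a,b)_31: α=1, u≡24; β=0, v≡14 (mod 31); (24|31)=-1, (14|31)=+1; sign (−1)^0·-1^0·+1^1 = +1.
Ram(-8866, -11) = {2, 11, 13, ∞}; no ℚ_2-point on the conic.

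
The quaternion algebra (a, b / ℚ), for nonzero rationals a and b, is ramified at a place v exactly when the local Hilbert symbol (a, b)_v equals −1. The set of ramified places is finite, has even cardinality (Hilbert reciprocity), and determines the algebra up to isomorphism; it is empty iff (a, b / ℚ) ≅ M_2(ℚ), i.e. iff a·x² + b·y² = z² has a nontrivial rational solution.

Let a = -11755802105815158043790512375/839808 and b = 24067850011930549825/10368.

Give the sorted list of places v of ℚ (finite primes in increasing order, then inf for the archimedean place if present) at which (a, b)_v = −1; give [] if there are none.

[11, 17, 31, 37]

(a, b) ≡ (-1333310, 96866) mod (ℚ^×)²; places V = {2, 3, 5, 7, 11, 13, 17, 23, 31, 37, ∞}.
(a,b)_5: α=3, u≡2; β=2, v≡1 (mod 5); (2|5)=-1, (1|5)=+1; sign (−1)^0·-1^2·+1^3 = +1.
(a,b)_17: α=1, u≡13; β=1, v≡14 (mod 17); (13|17)=+1, (14|17)=-1; sign (−1)^0·+1^1·-1^1 = -1.
(a,b)_23: α=5, u≡6; β=2, v≡2 (mod 23); (6|23)=+1, (2|23)=+1; sign (−1)^0·+1^2·+1^5 = +1.
(a,b)_3: α=-8, u≡1; β=-4, v≡2 (mod 3); (1|3)=+1, (2|3)=-1; sign (−1)^0·+1^-4·-1^-8 = +1.
(a,b)_11: α=1, u≡6; β=1, v≡7 (mod 11); (6|11)=-1, (7|11)=-1; sign (−1)^1·-1^1·-1^1 = -1.
(a,b)_7: α=2, u≡4; β=1, v≡6 (mod 7); (4|7)=+1, (6|7)=-1; sign (−1)^0·+1^1·-1^2 = +1.
(a,b)_13: α=4, u≡10; β=4, v≡4 (mod 13); (10|13)=+1, (4|13)=+1; sign (−1)^0·+1^4·+1^4 = +1.
(a,b)_∞: sgn(-1333310)=−, sgn(96866)=+, so +1.
(a,b)_2: α=-7, β=-7; u≡1, v≡1 (mod 8); ε(u)ε(v)=0·0, αω(v)=-7·0, βω(u)=-7·0; sum ≡ 0  ⇒  +1.
(a,b)_31: α=3, u≡2; β=2, v≡29 (mod 31); (2|31)=+1, (29|31)=-1; sign (−1)^0·+1^2·-1^3 = -1.
(a,b)_37: α=4, u≡13; β=3, v≡10 (mod 37); (13|37)=-1, (10|37)=+1; sign (−1)^0·-1^3·+1^4 = -1.
(-1333310, 96866 / ℚ) ramifies at {11, 17, 31, 37}: a division algebra.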